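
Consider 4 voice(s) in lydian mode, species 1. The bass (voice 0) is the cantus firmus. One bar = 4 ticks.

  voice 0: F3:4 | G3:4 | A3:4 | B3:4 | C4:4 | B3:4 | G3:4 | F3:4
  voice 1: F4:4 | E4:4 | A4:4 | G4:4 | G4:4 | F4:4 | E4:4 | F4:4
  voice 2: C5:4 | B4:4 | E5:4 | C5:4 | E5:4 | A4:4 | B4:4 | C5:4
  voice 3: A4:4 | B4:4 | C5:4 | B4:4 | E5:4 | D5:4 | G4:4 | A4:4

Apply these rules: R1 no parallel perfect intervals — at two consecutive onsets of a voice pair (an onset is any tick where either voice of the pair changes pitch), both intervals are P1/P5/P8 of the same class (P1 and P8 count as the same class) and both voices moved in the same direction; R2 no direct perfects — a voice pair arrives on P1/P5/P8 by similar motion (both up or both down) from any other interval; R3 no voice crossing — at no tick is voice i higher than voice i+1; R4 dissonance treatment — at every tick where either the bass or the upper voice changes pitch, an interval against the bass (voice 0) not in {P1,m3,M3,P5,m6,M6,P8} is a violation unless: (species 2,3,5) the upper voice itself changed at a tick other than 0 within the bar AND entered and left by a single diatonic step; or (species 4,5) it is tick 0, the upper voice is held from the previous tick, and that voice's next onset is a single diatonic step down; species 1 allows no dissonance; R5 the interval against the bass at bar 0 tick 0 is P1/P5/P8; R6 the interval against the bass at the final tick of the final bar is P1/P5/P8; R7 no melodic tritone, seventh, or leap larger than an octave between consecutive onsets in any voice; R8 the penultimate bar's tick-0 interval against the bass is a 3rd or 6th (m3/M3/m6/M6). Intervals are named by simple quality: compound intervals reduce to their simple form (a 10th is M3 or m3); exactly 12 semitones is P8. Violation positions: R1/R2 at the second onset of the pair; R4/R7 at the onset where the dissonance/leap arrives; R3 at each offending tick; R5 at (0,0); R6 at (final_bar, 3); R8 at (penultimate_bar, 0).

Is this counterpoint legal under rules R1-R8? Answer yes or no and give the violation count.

No (33 violations)

bar 0: v0=F3 v1=F4 v2=C5 v3=A4 (M3)
bar 1: v0=G3 v1=E4 v2=B4 v3=B4 (M3)
bar 2: v0=A3 v1=A4 v2=E5 v3=C5 (m3)
bar 3: v0=B3 v1=G4 v2=C5 v3=B4 (P8)
bar 4: v0=C4 v1=G4 v2=E5 v3=E5 (M3)
bar 5: v0=B3 v1=F4 v2=A4 v3=D5 (m3)
bar 6: v0=G3 v1=E4 v2=B4 v3=G4 (P8)
bar 7: v0=F3 v1=F4 v2=C5 v3=A4 (M3)
  R3 @ bar0.0: C5 above A4
  R5 @ bar0.0: opens on M3
  R3 @ bar0.1: C5 above A4
  R3 @ bar0.2: C5 above A4
  R3 @ bar0.3: C5 above A4
  R1 @ bar1.0: F4/C5 P5 -> E4/B4 P5 similar
  R1 @ bar2.0: E4/B4 P5 -> A4/E5 P5 similar
  R2 @ bar2.0: G3/E4 M6 -> A3/A4 P8 similar
  R2 @ bar2.0: G3/B4 M3 -> A3/E5 P5 similar
  R3 @ bar2.0: E5 above C5
  R3 @ bar2.1: E5 above C5
  R3 @ bar2.2: E5 above C5
  R3 @ bar2.3: E5 above C5
  R3 @ bar3.0: C5 above B4
  R4 @ bar3.0: B3/C5 m2 untreated
  R3 @ bar3.1: C5 above B4
  R3 @ bar3.2: C5 above B4
  R3 @ bar3.3: C5 above B4
  R2 @ bar4.0: C5/B4 m2 -> E5/E5 P1 similar
  R4 @ bar5.0: B3/F4 TT untreated
  R4 @ bar5.0: B3/A4 m7 untreated
  R2 @ bar6.0: B3/D5 m3 -> G3/G4 P8 similar
  R3 @ bar6.0: B4 above G4
  R8 @ bar6.0: penult P8 not 3rd/6th
  R3 @ bar6.1: B4 above G4
  R3 @ bar6.2: B4 above G4
  R3 @ bar6.3: B4 above G4
  R1 @ bar7.0: E4/B4 P5 -> F4/C5 P5 similar
  R3 @ bar7.0: C5 above A4
  R3 @ bar7.1: C5 above A4
  R3 @ bar7.2: C5 above A4
  R3 @ bar7.3: C5 above A4
  R6 @ bar7.3: closes on M3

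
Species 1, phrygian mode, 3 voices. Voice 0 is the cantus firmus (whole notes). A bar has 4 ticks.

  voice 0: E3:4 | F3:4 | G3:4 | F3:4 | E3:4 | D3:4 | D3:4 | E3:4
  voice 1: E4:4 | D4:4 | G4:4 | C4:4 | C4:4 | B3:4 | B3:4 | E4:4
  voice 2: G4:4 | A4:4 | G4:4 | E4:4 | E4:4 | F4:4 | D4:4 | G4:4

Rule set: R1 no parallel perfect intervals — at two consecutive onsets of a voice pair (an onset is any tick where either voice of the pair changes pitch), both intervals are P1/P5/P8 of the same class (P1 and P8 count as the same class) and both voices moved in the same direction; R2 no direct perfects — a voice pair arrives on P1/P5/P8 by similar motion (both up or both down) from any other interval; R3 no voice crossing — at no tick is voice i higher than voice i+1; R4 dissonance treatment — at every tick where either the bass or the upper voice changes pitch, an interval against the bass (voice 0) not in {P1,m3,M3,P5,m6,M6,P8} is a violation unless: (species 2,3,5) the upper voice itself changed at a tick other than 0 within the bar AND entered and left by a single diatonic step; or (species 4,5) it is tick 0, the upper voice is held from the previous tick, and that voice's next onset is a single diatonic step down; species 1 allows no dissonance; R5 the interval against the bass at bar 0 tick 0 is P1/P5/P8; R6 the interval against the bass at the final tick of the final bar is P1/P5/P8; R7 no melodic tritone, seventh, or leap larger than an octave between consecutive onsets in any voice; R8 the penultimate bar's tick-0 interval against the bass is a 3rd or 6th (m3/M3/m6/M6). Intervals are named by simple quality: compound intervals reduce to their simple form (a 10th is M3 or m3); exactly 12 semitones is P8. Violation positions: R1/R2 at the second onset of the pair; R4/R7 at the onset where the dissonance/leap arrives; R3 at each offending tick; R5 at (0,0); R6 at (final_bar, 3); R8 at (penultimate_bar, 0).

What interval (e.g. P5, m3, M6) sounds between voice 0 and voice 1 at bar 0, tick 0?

voice 0=E3 voice 1=E4 -> P8

P8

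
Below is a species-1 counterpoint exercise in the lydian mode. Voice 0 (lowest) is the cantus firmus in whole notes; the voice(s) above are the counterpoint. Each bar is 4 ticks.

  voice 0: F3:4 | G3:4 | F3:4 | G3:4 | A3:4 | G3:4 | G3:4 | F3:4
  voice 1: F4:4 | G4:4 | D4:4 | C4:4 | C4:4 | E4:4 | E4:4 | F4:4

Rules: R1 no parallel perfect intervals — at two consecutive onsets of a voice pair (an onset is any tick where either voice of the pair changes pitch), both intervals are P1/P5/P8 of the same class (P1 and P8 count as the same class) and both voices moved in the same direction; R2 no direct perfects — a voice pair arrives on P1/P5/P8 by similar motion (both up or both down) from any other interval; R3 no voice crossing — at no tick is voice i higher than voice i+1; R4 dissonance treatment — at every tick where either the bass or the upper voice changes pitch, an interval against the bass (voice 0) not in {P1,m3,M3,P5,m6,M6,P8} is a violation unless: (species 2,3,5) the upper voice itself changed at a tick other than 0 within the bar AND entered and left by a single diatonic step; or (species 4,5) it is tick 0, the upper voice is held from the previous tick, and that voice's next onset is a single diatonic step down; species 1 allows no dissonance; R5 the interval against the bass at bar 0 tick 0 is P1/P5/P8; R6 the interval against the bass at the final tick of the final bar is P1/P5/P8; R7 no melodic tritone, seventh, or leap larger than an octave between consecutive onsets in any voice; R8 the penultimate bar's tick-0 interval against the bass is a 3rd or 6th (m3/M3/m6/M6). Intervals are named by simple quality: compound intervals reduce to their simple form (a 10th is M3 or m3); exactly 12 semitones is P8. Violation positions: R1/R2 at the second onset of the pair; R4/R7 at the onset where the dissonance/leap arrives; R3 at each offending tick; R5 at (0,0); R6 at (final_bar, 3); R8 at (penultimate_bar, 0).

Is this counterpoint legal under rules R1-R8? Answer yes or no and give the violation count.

No (2 violations)

bar 0: v0=F3 v1=F4 (P8)
bar 1: v0=G3 v1=G4 (P8)
bar 2: v0=F3 v1=D4 (M6)
bar 3: v0=G3 v1=C4 (P4)
bar 4: v0=A3 v1=C4 (m3)
bar 5: v0=G3 v1=E4 (M6)
bar 6: v0=G3 v1=E4 (M6)
bar 7: v0=F3 v1=F4 (P8)
  R1 @ bar1.0: F3/F4 P8 -> G3/G4 P8 similar
  R4 @ bar3.0: G3/C4 P4 untreated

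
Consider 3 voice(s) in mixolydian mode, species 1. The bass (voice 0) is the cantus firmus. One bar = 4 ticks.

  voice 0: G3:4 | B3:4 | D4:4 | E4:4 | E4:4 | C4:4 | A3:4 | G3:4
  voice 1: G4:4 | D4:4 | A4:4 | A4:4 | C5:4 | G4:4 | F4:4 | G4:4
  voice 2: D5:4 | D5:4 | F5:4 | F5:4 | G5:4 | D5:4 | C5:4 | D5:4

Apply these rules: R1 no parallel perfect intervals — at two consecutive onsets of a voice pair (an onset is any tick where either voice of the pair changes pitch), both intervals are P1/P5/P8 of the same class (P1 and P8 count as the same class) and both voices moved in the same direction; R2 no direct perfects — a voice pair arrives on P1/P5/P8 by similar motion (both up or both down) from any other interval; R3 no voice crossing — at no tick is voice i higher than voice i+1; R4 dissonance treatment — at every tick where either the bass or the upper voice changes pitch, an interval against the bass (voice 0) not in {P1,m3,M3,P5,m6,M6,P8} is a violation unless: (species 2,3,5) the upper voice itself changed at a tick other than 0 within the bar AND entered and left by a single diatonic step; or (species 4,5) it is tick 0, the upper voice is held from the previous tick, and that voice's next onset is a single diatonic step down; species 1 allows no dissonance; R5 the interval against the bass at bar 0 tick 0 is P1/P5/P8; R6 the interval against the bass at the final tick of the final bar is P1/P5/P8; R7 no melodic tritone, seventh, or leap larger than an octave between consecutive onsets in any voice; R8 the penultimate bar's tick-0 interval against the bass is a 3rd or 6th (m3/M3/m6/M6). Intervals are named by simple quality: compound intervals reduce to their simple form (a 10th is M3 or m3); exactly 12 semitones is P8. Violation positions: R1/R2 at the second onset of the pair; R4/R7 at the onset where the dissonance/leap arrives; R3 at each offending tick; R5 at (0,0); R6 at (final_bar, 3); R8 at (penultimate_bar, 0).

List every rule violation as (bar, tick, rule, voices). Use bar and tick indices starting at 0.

(2, 0, R2, (0, 1))
(3, 0, R4, (0, 1))
(3, 0, R4, (0, 2))
(4, 0, R2, (1, 2))
(5, 0, R1, (1, 2))
(5, 0, R2, (0, 1))
(5, 0, R4, (0, 2))
(6, 0, R1, (1, 2))
(7, 0, R1, (1, 2))

bar 0: v0=G3 v1=G4 v2=D5 downbeat P5
bar 1: v0=B3 v1=D4 v2=D5 downbeat m3
bar 2: v0=D4 v1=A4 v2=F5 downbeat m3
bar 3: v0=E4 v1=A4 v2=F5 downbeat m2
bar 4: v0=E4 v1=C5 v2=G5 downbeat m3
bar 5: v0=C4 v1=G4 v2=D5 downbeat M2
bar 6: v0=A3 v1=F4 v2=C5 downbeat m3
bar 7: v0=G3 v1=G4 v2=D5 downbeat P5
  -> R2 @ bar 2 tick 0 v(0, 1): B3/D4 m3 -> D4/A4 P5 similar
  -> R4 @ bar 3 tick 0 v(0, 1): E4/A4 P4 untreated
  -> R4 @ bar 3 tick 0 v(0, 2): E4/F5 m2 untreated
  -> R2 @ bar 4 tick 0 v(1, 2): A4/F5 m6 -> C5/G5 P5 similar
  -> R1 @ bar 5 tick 0 v(1, 2): C5/G5 P5 -> G4/D5 P5 similar
  -> R2 @ bar 5 tick 0 v(0, 1): E4/C5 m6 -> C4/G4 P5 similar
  -> R4 @ bar 5 tick 0 v(0, 2): C4/D5 M2 untreated
  -> R1 @ bar 6 tick 0 v(1, 2): G4/D5 P5 -> F4/C5 P5 similar
  -> R1 @ bar 7 tick 0 v(1, 2): F4/C5 P5 -> G4/D5 P5 similar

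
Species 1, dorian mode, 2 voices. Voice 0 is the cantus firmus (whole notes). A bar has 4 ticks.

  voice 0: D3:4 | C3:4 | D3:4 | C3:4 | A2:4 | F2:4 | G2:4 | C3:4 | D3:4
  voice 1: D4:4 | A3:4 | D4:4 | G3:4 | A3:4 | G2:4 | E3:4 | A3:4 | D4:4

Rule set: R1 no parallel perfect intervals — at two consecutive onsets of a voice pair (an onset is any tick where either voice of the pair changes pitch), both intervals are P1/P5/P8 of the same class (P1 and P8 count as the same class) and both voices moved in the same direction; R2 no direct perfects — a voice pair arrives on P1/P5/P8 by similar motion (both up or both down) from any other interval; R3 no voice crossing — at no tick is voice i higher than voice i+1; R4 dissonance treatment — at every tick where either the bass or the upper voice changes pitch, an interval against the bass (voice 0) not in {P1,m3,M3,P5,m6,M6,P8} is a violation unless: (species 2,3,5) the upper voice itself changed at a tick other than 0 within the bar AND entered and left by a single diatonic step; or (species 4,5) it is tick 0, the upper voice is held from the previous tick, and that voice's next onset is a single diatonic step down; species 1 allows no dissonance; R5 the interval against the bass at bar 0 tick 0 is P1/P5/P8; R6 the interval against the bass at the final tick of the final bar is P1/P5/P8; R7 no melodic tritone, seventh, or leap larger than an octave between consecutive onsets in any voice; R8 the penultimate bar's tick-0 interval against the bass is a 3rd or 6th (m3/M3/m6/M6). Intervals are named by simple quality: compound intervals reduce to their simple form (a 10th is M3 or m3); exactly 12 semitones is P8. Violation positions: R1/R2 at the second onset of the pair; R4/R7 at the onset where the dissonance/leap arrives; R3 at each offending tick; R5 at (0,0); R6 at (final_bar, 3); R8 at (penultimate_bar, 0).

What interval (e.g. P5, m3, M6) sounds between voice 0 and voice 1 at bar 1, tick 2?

M6

voice 0=C3 voice 1=A3 -> M6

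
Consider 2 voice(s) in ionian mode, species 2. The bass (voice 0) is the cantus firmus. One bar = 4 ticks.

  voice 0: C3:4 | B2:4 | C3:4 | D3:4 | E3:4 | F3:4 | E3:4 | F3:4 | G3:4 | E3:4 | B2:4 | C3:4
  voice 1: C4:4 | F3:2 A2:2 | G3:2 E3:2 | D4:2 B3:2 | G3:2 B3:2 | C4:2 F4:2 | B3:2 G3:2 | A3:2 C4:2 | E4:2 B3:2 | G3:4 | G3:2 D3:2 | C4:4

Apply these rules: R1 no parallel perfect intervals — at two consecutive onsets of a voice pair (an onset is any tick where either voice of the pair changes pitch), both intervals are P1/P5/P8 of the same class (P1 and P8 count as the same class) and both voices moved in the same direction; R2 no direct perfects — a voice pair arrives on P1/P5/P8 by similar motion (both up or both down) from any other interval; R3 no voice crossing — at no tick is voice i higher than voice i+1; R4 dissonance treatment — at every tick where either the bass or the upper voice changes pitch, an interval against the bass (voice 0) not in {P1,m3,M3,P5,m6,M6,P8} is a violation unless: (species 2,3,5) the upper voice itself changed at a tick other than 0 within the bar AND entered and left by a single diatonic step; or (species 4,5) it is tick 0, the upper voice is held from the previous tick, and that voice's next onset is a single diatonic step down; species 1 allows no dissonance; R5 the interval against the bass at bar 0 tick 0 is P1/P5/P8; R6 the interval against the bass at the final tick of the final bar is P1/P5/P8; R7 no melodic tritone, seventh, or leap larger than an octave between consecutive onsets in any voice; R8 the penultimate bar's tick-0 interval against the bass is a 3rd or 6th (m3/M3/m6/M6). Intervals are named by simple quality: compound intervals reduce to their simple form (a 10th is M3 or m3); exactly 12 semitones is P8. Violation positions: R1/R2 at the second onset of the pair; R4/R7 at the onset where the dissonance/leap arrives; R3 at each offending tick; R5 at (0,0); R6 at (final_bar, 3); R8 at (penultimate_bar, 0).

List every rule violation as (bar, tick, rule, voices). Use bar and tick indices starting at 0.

(1, 0, R4, (0, 1))
(1, 2, R3, (0, 1))
(1, 2, R4, (0, 1))
(1, 3, R3, (0, 1))
(2, 0, R2, (0, 1))
(2, 0, R7, (1,))
(3, 0, R2, (0, 1))
(3, 0, R7, (1,))
(5, 0, R1, (0, 1))
(6, 0, R2, (0, 1))
(6, 0, R7, (1,))
(11, 0, R2, (0, 1))
(11, 0, R7, (1,))

bar 0: v0=C3 v1=C4 downbeat P8
bar 1: v0=B2 v1=F3 downbeat TT
bar 2: v0=C3 v1=G3 downbeat P5
bar 3: v0=D3 v1=D4 downbeat P8
bar 4: v0=E3 v1=G3 downbeat m3
bar 5: v0=F3 v1=C4 downbeat P5
bar 6: v0=E3 v1=B3 downbeat P5
bar 7: v0=F3 v1=A3 downbeat M3
bar 8: v0=G3 v1=E4 downbeat M6
bar 9: v0=E3 v1=G3 downbeat m3
bar 10: v0=B2 v1=G3 downbeat m6
bar 11: v0=C3 v1=C4 downbeat P8
  -> R4 @ bar 1 tick 0 v(0, 1): B2/F3 TT untreated
  -> R3 @ bar 1 tick 2 v(0, 1): B2 above A2
  -> R4 @ bar 1 tick 2 v(0, 1): B2/A2 M2 untreated
  -> R3 @ bar 1 tick 3 v(0, 1): B2 above A2
  -> R2 @ bar 2 tick 0 v(0, 1): B2/A2 M2 -> C3/G3 P5 similar
  -> R7 @ bar 2 tick 0 v(1,): A2->G3 leap 10st
  -> R2 @ bar 3 tick 0 v(0, 1): C3/E3 M3 -> D3/D4 P8 similar
  -> R7 @ bar 3 tick 0 v(1,): E3->D4 leap 10st
  -> R1 @ bar 5 tick 0 v(0, 1): E3/B3 P5 -> F3/C4 P5 similar
  -> R2 @ bar 6 tick 0 v(0, 1): F3/F4 P8 -> E3/B3 P5 similar
  -> R7 @ bar 6 tick 0 v(1,): F4->B3 leap 6st
  -> R2 @ bar 11 tick 0 v(0, 1): B2/D3 m3 -> C3/C4 P8 similar
  -> R7 @ bar 11 tick 0 v(1,): D3->C4 leap 10st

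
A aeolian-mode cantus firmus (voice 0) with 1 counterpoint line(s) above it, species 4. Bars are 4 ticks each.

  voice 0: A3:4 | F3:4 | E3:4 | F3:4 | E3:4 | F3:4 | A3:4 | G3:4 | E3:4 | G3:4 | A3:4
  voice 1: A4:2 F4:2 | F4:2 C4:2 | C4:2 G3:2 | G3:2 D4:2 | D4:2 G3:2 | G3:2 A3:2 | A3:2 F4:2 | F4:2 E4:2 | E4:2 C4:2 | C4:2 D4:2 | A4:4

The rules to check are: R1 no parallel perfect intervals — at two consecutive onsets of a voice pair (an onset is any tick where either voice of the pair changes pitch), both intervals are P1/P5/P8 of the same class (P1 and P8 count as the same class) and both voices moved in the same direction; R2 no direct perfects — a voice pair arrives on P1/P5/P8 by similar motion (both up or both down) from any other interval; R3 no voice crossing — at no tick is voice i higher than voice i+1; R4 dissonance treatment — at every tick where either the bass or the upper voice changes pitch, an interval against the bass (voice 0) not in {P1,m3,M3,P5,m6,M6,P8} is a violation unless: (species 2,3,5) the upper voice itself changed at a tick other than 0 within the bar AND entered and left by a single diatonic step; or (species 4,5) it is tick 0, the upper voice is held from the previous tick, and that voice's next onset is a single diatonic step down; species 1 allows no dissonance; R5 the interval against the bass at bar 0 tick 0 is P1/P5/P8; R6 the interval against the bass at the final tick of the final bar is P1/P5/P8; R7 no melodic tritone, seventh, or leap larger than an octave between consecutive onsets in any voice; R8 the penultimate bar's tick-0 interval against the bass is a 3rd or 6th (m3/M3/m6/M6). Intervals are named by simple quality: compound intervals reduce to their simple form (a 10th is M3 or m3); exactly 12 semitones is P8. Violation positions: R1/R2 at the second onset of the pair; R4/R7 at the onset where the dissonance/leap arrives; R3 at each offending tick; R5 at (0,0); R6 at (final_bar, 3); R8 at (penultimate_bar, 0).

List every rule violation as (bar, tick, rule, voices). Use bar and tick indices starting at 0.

bar 0: v0=A3 v1=A4 downbeat P8
bar 1: v0=F3 v1=F4 downbeat P8
bar 2: v0=E3 v1=C4 downbeat m6
bar 3: v0=F3 v1=G3 downbeat M2
bar 4: v0=E3 v1=D4 downbeat m7
bar 5: v0=F3 v1=G3 downbeat M2
bar 6: v0=A3 v1=A3 downbeat P1
bar 7: v0=G3 v1=F4 downbeat m7
bar 8: v0=E3 v1=E4 downbeat P8
bar 9: v0=G3 v1=C4 downbeat P4
bar 10: v0=A3 v1=A4 downbeat P8
  -> R4 @ bar 3 tick 0 v(0, 1): F3/G3 M2 untreated
  -> R4 @ bar 4 tick 0 v(0, 1): E3/D4 m7 untreated
  -> R4 @ bar 5 tick 0 v(0, 1): F3/G3 M2 untreated
  -> R4 @ bar 9 tick 0 v(0, 1): G3/C4 P4 untreated
  -> R8 @ bar 9 tick 0 v(0, 1): penult P4 not 3rd/6th
  -> R2 @ bar 10 tick 0 v(0, 1): G3/D4 P5 -> A3/A4 P8 similar

(3, 0, R4, (0, 1))
(4, 0, R4, (0, 1))
(5, 0, R4, (0, 1))
(9, 0, R4, (0, 1))
(9, 0, R8, (0, 1))
(10, 0, R2, (0, 1))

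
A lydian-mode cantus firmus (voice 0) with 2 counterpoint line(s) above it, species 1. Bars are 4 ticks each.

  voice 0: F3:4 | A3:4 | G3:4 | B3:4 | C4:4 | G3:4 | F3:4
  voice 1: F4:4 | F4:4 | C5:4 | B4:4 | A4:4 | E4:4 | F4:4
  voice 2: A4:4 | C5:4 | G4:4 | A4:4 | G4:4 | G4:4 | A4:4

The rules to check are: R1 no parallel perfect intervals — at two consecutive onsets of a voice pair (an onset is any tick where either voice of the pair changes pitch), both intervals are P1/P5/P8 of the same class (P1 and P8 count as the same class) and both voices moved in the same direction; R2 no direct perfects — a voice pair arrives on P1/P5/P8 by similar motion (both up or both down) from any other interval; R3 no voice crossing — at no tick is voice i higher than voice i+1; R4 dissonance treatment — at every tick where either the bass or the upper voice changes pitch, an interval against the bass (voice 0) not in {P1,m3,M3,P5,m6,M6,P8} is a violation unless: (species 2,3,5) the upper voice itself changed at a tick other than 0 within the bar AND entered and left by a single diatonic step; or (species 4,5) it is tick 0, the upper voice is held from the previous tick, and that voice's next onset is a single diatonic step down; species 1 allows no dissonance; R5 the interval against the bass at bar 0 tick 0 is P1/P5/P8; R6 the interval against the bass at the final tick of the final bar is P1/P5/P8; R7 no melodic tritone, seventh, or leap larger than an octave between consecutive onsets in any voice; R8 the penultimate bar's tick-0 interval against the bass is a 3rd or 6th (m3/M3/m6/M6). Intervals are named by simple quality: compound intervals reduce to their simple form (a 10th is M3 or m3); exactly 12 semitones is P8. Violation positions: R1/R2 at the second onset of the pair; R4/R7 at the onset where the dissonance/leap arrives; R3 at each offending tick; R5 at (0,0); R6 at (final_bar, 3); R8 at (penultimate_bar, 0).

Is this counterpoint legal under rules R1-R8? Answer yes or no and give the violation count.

No (18 violations)

bar 0: v0=F3 v1=F4 v2=A4 (M3)
bar 1: v0=A3 v1=F4 v2=C5 (m3)
bar 2: v0=G3 v1=C5 v2=G4 (P8)
bar 3: v0=B3 v1=B4 v2=A4 (m7)
bar 4: v0=C4 v1=A4 v2=G4 (P5)
bar 5: v0=G3 v1=E4 v2=G4 (P8)
bar 6: v0=F3 v1=F4 v2=A4 (M3)
  R5 @ bar0.0: opens on M3
  R2 @ bar2.0: A3/C5 m3 -> G3/G4 P8 similar
  R3 @ bar2.0: C5 above G4
  R4 @ bar2.0: G3/C5 P4 untreated
  R3 @ bar2.1: C5 above G4
  R3 @ bar2.2: C5 above G4
  R3 @ bar2.3: C5 above G4
  R3 @ bar3.0: B4 above A4
  R4 @ bar3.0: B3/A4 m7 untreated
  R3 @ bar3.1: B4 above A4
  R3 @ bar3.2: B4 above A4
  R3 @ bar3.3: B4 above A4
  R3 @ bar4.0: A4 above G4
  R3 @ bar4.1: A4 above G4
  R3 @ bar4.2: A4 above G4
  R3 @ bar4.3: A4 above G4
  R8 @ bar5.0: penult P8 not 3rd/6th
  R6 @ bar6.3: closes on M3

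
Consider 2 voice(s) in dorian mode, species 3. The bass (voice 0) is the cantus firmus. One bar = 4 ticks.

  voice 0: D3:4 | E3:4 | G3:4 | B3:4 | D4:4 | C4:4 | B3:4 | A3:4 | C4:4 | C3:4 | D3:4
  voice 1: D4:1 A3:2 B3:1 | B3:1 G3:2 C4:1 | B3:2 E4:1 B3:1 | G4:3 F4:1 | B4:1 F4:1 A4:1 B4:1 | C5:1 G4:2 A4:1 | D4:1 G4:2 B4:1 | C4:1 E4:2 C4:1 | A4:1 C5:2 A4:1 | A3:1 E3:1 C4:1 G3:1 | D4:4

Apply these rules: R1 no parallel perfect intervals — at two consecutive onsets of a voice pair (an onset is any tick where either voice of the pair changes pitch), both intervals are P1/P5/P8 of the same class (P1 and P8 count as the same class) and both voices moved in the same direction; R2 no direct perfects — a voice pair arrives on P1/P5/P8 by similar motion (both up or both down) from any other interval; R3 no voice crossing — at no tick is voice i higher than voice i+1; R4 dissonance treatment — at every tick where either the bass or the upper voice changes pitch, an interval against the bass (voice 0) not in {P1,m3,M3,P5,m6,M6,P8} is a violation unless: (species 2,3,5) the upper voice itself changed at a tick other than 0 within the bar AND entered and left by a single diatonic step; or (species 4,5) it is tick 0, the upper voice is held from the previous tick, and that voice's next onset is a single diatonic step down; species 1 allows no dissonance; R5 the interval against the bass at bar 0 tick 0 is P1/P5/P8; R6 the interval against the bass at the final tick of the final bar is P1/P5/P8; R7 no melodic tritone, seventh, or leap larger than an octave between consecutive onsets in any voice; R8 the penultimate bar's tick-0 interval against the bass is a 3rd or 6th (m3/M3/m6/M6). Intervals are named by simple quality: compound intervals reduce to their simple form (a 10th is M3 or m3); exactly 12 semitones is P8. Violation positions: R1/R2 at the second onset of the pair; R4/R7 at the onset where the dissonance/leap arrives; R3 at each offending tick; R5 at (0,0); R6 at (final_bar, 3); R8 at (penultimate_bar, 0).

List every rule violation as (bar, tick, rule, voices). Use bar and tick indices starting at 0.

bar 0: v0=D3 v1=D4 downbeat P8
bar 1: v0=E3 v1=B3 downbeat P5
bar 2: v0=G3 v1=B3 downbeat M3
bar 3: v0=B3 v1=G4 downbeat m6
bar 4: v0=D4 v1=B4 downbeat M6
bar 5: v0=C4 v1=C5 downbeat P8
bar 6: v0=B3 v1=D4 downbeat m3
bar 7: v0=A3 v1=C4 downbeat m3
bar 8: v0=C4 v1=A4 downbeat M6
bar 9: v0=C3 v1=A3 downbeat M6
bar 10: v0=D3 v1=D4 downbeat P8
  -> R4 @ bar 3 tick 3 v(0, 1): B3/F4 TT untreated
  -> R7 @ bar 4 tick 0 v(1,): F4->B4 leap 6st
  -> R7 @ bar 4 tick 1 v(1,): B4->F4 leap 6st
  -> R7 @ bar 7 tick 0 v(1,): B4->C4 leap 11st
  -> R2 @ bar 10 tick 0 v(0, 1): C3/G3 P5 -> D3/D4 P8 similar

(3, 3, R4, (0, 1))
(4, 0, R7, (1,))
(4, 1, R7, (1,))
(7, 0, R7, (1,))
(10, 0, R2, (0, 1))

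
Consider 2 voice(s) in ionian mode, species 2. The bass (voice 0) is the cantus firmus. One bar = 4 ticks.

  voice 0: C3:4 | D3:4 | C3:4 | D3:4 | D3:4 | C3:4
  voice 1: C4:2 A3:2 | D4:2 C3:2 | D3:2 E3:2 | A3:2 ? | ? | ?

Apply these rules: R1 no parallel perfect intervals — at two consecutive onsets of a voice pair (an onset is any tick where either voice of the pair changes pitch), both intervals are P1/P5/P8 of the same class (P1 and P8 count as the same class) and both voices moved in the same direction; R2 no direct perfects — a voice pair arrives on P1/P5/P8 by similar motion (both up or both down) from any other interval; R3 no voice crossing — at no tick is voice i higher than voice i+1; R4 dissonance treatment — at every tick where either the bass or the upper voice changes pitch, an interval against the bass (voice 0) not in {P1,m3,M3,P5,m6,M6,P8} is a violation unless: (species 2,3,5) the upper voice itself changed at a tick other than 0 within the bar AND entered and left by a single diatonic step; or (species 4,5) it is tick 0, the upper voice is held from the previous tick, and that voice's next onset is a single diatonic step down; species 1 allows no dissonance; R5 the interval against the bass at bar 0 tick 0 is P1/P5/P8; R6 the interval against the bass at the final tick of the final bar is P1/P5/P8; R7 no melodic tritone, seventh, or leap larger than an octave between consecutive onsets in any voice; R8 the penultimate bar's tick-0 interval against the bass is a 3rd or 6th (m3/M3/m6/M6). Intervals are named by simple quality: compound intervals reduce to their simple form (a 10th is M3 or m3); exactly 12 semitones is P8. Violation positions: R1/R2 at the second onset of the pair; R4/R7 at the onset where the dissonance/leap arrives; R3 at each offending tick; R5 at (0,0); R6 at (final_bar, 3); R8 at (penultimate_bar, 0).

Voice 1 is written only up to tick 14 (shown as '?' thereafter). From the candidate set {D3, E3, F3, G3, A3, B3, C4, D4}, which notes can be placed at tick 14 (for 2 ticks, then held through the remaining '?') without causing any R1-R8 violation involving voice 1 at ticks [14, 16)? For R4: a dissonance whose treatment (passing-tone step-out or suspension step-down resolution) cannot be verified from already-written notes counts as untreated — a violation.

D3: legal
E3: violates R4
F3: legal
G3: violates R4
A3: legal
B3: legal
C4: violates R4
D4: legal

{A3, B3, D3, D4, F3}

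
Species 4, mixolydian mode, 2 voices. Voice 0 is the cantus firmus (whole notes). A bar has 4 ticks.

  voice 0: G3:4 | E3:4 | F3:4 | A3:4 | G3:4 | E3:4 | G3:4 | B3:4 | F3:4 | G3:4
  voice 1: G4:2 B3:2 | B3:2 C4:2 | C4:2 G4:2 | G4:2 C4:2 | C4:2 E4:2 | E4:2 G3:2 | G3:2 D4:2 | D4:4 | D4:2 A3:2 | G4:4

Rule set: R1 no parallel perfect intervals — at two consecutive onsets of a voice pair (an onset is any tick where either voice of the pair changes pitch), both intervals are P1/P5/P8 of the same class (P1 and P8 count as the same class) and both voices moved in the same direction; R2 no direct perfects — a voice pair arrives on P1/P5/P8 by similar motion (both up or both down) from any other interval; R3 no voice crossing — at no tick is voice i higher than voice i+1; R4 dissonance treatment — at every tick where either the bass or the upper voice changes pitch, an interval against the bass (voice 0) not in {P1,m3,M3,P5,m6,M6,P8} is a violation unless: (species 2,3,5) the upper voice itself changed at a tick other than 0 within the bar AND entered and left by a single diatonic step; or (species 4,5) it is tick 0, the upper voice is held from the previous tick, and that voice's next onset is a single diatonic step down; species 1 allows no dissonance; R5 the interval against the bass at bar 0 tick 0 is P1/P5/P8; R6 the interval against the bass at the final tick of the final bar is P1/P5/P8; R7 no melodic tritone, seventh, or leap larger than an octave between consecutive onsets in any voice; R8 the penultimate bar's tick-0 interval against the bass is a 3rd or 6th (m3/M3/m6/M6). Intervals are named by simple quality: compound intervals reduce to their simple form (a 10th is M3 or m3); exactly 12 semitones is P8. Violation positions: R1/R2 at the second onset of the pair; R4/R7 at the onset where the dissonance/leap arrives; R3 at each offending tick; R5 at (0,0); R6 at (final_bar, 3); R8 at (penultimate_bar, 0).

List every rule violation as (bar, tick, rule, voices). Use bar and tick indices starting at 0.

(2, 2, R4, (0, 1))
(3, 0, R4, (0, 1))
(4, 0, R4, (0, 1))
(8, 0, R7, (0,))
(9, 0, R2, (0, 1))
(9, 0, R7, (1,))

bar 0: v0=G3 v1=G4 downbeat P8
bar 1: v0=E3 v1=B3 downbeat P5
bar 2: v0=F3 v1=C4 downbeat P5
bar 3: v0=A3 v1=G4 downbeat m7
bar 4: v0=G3 v1=C4 downbeat P4
bar 5: v0=E3 v1=E4 downbeat P8
bar 6: v0=G3 v1=G3 downbeat P1
bar 7: v0=B3 v1=D4 downbeat m3
bar 8: v0=F3 v1=D4 downbeat M6
bar 9: v0=G3 v1=G4 downbeat P8
  -> R4 @ bar 2 tick 2 v(0, 1): F3/G4 M2 untreated
  -> R4 @ bar 3 tick 0 v(0, 1): A3/G4 m7 untreated
  -> R4 @ bar 4 tick 0 v(0, 1): G3/C4 P4 untreated
  -> R7 @ bar 8 tick 0 v(0,): B3->F3 leap 6st
  -> R2 @ bar 9 tick 0 v(0, 1): F3/A3 M3 -> G3/G4 P8 similar
  -> R7 @ bar 9 tick 0 v(1,): A3->G4 leap 10st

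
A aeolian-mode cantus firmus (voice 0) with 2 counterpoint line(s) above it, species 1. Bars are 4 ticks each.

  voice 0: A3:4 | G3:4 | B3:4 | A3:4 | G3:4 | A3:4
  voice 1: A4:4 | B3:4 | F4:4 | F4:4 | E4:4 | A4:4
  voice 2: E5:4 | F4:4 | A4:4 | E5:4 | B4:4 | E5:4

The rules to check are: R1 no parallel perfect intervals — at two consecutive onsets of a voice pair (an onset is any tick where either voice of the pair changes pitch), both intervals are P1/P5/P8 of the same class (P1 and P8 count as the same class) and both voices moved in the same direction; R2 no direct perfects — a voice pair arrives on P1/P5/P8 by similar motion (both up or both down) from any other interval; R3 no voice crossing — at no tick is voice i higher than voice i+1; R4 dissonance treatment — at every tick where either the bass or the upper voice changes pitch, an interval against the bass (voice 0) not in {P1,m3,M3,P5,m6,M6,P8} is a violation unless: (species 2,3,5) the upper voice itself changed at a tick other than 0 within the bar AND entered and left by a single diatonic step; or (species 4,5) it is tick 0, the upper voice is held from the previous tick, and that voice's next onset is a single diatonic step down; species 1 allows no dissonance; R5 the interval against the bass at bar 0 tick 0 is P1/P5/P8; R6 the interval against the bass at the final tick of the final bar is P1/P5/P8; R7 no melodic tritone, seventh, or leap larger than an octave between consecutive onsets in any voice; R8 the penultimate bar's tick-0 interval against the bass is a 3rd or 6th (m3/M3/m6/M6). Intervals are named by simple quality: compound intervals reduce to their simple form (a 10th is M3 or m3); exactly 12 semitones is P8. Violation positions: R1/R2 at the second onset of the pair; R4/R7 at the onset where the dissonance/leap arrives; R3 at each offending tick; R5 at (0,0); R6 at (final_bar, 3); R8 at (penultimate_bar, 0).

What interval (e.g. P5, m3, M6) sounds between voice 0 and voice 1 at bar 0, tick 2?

voice 0=A3 voice 1=A4 -> P8

P8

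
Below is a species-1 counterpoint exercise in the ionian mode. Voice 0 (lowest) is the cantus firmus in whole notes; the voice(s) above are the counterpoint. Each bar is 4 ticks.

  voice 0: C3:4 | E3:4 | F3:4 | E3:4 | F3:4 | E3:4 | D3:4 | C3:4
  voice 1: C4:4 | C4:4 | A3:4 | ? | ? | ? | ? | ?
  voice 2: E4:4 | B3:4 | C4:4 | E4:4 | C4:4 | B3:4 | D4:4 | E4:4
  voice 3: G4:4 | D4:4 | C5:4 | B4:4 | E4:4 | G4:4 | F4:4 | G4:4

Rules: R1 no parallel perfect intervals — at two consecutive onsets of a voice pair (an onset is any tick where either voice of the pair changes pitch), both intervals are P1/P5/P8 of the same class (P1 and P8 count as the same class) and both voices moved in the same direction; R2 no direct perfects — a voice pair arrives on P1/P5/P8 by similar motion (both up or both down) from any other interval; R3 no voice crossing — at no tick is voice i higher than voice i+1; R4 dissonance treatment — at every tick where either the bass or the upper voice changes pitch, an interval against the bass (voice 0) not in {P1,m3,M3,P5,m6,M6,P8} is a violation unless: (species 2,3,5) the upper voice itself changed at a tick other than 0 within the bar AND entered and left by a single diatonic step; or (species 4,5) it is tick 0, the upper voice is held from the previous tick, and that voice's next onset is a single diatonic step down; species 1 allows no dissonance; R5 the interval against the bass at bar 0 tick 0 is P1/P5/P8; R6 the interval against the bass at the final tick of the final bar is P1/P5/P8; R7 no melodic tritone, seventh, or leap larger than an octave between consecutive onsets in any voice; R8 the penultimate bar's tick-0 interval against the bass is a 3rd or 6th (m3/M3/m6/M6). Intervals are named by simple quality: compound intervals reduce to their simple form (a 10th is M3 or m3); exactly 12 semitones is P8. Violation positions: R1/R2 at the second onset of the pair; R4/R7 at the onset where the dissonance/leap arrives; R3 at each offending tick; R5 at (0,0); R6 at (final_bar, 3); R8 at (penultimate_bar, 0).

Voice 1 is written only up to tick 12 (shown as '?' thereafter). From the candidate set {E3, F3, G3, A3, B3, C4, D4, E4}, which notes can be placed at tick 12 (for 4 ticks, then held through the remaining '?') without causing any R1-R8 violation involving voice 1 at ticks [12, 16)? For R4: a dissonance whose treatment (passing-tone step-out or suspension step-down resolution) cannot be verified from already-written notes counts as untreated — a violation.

E3: violates R2
F3: violates R4
G3: legal
A3: violates R4
B3: legal
C4: legal
D4: violates R4
E4: violates R2

{B3, C4, G3}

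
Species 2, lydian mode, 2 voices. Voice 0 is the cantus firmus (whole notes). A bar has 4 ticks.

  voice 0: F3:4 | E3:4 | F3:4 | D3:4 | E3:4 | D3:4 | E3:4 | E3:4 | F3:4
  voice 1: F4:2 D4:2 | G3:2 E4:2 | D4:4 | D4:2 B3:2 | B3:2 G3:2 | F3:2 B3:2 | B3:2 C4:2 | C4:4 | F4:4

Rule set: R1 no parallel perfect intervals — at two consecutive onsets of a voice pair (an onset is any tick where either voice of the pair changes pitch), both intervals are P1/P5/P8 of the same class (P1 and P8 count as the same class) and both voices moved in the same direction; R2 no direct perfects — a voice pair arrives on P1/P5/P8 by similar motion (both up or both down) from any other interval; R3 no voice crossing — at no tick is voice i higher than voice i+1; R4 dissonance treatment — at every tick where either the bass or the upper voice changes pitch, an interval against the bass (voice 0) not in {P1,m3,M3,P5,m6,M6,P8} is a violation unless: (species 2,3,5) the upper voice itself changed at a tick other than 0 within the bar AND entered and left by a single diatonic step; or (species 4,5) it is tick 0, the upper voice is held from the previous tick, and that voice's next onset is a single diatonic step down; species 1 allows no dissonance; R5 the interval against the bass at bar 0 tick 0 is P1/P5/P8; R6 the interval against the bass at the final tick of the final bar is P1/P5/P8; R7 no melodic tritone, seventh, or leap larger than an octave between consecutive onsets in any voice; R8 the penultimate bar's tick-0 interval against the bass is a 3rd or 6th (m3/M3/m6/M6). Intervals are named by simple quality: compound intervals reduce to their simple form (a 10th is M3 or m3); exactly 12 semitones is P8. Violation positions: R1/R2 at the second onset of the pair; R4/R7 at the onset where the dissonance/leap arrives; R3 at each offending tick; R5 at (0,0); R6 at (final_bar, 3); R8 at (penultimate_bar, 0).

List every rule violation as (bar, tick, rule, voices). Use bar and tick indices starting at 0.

(5, 2, R7, (1,))
(8, 0, R2, (0, 1))

bar 0: v0=F3 v1=F4 downbeat P8
bar 1: v0=E3 v1=G3 downbeat m3
bar 2: v0=F3 v1=D4 downbeat M6
bar 3: v0=D3 v1=D4 downbeat P8
bar 4: v0=E3 v1=B3 downbeat P5
bar 5: v0=D3 v1=F3 downbeat m3
bar 6: v0=E3 v1=B3 downbeat P5
bar 7: v0=E3 v1=C4 downbeat m6
bar 8: v0=F3 v1=F4 downbeat P8
  -> R7 @ bar 5 tick 2 v(1,): F3->B3 leap 6st
  -> R2 @ bar 8 tick 0 v(0, 1): E3/C4 m6 -> F3/F4 P8 similar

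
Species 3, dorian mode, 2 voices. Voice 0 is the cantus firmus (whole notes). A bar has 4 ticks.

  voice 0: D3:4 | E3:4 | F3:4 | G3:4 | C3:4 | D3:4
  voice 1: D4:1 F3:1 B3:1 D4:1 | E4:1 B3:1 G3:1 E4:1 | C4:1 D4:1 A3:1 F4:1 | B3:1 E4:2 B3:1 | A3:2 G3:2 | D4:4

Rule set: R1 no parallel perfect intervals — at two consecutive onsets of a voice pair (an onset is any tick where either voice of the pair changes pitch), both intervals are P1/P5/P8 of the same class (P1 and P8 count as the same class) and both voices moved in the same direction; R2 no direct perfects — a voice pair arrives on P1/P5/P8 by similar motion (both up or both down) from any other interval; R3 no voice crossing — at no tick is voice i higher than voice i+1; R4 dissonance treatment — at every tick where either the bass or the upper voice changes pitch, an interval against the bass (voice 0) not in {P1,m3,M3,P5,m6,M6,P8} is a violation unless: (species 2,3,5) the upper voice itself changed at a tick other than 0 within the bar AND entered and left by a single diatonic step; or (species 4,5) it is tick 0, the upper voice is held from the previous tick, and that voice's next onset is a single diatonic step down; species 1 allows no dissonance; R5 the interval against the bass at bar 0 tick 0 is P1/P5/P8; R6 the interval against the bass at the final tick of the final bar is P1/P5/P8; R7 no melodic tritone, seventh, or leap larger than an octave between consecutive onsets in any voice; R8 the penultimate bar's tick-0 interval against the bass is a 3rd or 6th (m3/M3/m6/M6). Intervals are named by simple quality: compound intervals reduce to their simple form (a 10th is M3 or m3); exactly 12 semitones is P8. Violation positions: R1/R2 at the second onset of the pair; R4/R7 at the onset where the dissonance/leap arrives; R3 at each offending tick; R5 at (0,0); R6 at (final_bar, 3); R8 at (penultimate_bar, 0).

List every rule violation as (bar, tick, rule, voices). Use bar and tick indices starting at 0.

(0, 2, R7, (1,))
(1, 0, R1, (0, 1))
(3, 0, R7, (1,))
(5, 0, R2, (0, 1))

bar 0: v0=D3 v1=D4 downbeat P8
bar 1: v0=E3 v1=E4 downbeat P8
bar 2: v0=F3 v1=C4 downbeat P5
bar 3: v0=G3 v1=B3 downbeat M3
bar 4: v0=C3 v1=A3 downbeat M6
bar 5: v0=D3 v1=D4 downbeat P8
  -> R7 @ bar 0 tick 2 v(1,): F3->B3 leap 6st
  -> R1 @ bar 1 tick 0 v(0, 1): D3/D4 P8 -> E3/E4 P8 similar
  -> R7 @ bar 3 tick 0 v(1,): F4->B3 leap 6st
  -> R2 @ bar 5 tick 0 v(0, 1): C3/G3 P5 -> D3/D4 P8 similar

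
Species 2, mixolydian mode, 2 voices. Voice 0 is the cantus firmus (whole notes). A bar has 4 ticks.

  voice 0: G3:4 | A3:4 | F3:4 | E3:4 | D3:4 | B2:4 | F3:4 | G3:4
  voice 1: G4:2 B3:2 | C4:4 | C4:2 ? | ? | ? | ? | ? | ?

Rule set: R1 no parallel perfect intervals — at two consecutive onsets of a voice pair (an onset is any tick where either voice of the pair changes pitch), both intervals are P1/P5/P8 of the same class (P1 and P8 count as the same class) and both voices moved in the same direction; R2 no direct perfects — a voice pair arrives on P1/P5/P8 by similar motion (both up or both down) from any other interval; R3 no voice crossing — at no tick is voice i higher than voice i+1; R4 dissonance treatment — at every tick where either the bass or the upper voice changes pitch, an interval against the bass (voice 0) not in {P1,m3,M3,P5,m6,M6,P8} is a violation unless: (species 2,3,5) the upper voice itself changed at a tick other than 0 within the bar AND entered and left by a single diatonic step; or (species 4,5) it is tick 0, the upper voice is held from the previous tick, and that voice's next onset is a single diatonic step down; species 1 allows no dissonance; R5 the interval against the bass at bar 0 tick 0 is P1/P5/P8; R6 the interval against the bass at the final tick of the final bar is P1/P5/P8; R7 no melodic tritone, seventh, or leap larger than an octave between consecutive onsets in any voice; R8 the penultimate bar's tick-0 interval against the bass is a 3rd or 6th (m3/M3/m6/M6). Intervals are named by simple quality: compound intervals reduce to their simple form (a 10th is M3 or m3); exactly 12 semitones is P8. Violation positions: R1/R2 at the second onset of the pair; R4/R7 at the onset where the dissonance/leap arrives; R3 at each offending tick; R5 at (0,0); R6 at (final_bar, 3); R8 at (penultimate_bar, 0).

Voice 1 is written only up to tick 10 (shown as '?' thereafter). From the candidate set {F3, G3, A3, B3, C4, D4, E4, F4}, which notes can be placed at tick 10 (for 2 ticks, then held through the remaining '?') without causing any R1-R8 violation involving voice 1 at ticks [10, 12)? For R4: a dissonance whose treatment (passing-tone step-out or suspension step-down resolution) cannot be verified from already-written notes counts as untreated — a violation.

F3: legal
G3: violates R4
A3: legal
B3: violates R4
C4: legal
D4: legal
E4: violates R4
F4: legal

{A3, C4, D4, F3, F4}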